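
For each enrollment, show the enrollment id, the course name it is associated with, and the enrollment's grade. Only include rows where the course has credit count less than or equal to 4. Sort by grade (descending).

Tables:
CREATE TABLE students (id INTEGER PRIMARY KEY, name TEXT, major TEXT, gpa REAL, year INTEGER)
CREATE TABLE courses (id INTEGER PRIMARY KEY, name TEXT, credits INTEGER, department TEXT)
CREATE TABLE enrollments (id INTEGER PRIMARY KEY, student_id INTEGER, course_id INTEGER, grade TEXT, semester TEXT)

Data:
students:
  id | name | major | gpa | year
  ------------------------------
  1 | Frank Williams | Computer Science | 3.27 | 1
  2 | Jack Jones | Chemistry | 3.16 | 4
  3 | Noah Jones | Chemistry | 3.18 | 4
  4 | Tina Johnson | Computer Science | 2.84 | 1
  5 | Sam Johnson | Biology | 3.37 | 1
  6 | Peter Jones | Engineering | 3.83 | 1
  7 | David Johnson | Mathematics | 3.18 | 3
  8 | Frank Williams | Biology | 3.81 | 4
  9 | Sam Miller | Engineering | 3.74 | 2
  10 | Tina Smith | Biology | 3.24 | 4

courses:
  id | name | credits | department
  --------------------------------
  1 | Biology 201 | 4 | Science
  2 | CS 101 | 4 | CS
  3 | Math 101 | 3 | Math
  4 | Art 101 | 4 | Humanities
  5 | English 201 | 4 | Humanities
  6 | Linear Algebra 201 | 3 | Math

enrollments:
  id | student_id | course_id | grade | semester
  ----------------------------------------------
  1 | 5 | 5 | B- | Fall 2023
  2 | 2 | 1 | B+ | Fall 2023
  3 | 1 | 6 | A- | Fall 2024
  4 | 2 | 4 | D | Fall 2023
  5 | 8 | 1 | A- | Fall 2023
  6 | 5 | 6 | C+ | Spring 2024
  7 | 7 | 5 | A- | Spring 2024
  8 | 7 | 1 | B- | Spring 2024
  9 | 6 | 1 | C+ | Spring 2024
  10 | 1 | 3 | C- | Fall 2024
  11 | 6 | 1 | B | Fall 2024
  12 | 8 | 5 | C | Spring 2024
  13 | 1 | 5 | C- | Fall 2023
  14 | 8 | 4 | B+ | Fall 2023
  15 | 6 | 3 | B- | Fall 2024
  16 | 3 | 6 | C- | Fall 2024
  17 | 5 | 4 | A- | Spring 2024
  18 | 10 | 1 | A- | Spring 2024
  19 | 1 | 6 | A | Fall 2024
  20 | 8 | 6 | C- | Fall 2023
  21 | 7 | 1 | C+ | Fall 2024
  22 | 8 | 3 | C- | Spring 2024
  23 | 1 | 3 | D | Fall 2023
SELECT c.id, p.name AS course, c.grade FROM enrollments c JOIN courses p ON c.course_id = p.id WHERE p.credits <= 4 ORDER BY c.grade DESC

Execution result:
id | course | grade
4 | Art 101 | D
23 | Math 101 | D
10 | Math 101 | C-
13 | English 201 | C-
16 | Linear Algebra 201 | C-
20 | Linear Algebra 201 | C-
22 | Math 101 | C-
6 | Linear Algebra 201 | C+
9 | Biology 201 | C+
21 | Biology 201 | C+
12 | English 201 | C
1 | English 201 | B-
8 | Biology 201 | B-
15 | Math 101 | B-
2 | Biology 201 | B+
14 | Art 101 | B+
11 | Biology 201 | B
3 | Linear Algebra 201 | A-
5 | Biology 201 | A-
7 | English 201 | A-
17 | Art 101 | A-
18 | Biology 201 | A-
19 | Linear Algebra 201 | A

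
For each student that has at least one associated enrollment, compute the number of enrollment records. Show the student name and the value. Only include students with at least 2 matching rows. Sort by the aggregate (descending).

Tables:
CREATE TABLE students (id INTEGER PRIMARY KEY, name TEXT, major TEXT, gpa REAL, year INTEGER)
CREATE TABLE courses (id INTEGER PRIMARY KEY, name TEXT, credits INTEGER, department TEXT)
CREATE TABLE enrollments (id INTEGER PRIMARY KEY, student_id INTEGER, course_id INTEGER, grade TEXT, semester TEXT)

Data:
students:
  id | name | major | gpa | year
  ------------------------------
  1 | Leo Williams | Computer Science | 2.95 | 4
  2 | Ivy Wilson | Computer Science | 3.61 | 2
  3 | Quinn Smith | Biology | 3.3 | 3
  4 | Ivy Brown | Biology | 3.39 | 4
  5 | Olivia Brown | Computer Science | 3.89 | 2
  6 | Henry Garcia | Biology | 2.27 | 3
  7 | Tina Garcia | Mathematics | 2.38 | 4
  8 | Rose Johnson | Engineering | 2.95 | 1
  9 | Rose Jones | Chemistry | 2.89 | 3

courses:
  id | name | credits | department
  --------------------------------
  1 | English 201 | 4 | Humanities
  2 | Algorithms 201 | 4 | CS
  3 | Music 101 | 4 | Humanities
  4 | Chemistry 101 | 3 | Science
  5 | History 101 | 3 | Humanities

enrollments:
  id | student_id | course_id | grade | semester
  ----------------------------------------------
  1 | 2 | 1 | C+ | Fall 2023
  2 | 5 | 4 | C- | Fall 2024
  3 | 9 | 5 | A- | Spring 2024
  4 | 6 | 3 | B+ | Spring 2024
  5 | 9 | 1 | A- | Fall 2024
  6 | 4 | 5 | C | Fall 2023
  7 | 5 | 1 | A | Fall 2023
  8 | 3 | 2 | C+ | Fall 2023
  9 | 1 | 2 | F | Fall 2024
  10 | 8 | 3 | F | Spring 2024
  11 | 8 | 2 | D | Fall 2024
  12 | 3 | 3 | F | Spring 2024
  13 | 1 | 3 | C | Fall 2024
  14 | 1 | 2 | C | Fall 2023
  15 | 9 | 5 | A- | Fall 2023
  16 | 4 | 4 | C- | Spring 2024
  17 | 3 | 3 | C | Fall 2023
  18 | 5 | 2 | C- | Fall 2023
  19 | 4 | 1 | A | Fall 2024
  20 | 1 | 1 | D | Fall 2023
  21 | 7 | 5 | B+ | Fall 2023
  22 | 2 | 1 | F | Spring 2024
SELECT p.name, COUNT(*) AS n FROM enrollments c JOIN students p ON c.student_id = p.id GROUP BY p.id, p.name HAVING COUNT(*) >= 2 ORDER BY n DESC

Execution result:
name | n
Leo Williams | 4
Quinn Smith | 3
Ivy Brown | 3
Olivia Brown | 3
Rose Jones | 3
Ivy Wilson | 2
Rose Johnson | 2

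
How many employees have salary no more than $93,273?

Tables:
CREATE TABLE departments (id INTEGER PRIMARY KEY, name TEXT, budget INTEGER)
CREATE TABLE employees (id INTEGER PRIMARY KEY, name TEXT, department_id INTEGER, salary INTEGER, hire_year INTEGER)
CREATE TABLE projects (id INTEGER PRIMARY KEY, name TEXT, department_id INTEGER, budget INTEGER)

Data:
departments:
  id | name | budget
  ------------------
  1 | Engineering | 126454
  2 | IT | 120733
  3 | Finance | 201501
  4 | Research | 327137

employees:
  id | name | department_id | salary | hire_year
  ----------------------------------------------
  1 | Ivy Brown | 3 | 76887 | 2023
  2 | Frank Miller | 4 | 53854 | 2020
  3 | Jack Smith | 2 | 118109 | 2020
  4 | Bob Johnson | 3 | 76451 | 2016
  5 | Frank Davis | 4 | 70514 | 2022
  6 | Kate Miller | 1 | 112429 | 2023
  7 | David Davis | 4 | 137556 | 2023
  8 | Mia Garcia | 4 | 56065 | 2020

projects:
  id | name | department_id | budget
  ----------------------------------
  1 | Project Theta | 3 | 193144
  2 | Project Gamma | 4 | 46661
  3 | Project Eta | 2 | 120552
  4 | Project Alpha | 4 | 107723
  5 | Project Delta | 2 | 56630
SELECT COUNT(*) FROM employees WHERE salary <= 93273

Execution result:
5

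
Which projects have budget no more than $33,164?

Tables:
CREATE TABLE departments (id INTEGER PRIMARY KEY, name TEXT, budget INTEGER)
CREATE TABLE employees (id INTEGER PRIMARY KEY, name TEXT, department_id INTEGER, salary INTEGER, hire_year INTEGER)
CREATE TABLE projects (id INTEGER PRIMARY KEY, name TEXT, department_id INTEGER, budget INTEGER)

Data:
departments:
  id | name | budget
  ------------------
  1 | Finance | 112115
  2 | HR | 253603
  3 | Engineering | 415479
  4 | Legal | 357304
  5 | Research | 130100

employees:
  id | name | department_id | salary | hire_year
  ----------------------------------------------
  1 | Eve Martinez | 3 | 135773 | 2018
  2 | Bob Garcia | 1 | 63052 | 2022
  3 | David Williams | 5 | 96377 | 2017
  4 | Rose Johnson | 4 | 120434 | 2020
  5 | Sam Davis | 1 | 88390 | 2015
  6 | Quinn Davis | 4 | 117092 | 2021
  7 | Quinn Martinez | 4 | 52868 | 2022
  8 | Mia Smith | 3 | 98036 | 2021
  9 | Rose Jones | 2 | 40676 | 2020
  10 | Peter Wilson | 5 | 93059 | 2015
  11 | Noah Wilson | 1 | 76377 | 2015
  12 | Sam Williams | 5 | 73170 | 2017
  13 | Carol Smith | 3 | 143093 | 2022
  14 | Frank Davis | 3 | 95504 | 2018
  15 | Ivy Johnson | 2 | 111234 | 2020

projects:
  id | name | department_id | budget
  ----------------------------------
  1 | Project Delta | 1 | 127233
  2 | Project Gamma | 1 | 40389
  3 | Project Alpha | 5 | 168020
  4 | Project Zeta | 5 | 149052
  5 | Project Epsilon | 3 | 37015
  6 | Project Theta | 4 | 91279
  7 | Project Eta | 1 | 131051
SELECT name, budget FROM projects WHERE budget <= 33164

Execution result:
(no rows)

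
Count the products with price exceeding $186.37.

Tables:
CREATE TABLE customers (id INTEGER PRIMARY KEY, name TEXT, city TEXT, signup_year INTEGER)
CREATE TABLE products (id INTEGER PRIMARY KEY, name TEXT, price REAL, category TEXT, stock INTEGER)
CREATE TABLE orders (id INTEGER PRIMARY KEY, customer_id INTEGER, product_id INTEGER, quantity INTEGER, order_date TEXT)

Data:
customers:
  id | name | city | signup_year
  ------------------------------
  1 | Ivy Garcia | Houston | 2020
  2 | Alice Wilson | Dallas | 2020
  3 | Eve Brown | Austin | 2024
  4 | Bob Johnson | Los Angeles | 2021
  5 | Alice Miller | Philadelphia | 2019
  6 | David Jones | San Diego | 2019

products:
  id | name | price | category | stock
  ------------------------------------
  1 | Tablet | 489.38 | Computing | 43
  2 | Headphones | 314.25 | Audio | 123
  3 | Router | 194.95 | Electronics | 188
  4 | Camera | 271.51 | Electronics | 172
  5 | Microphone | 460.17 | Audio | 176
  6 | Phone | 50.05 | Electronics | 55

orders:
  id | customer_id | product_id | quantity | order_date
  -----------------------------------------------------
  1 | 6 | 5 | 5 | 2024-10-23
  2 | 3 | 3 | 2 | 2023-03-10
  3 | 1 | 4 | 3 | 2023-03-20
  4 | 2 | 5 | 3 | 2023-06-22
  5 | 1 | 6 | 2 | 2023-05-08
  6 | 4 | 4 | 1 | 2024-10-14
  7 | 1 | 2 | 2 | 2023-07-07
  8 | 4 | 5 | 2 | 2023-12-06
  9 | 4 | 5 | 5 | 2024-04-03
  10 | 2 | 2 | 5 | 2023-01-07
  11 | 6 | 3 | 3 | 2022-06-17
SELECT COUNT(*) FROM products WHERE price > 186.37

Execution result:
5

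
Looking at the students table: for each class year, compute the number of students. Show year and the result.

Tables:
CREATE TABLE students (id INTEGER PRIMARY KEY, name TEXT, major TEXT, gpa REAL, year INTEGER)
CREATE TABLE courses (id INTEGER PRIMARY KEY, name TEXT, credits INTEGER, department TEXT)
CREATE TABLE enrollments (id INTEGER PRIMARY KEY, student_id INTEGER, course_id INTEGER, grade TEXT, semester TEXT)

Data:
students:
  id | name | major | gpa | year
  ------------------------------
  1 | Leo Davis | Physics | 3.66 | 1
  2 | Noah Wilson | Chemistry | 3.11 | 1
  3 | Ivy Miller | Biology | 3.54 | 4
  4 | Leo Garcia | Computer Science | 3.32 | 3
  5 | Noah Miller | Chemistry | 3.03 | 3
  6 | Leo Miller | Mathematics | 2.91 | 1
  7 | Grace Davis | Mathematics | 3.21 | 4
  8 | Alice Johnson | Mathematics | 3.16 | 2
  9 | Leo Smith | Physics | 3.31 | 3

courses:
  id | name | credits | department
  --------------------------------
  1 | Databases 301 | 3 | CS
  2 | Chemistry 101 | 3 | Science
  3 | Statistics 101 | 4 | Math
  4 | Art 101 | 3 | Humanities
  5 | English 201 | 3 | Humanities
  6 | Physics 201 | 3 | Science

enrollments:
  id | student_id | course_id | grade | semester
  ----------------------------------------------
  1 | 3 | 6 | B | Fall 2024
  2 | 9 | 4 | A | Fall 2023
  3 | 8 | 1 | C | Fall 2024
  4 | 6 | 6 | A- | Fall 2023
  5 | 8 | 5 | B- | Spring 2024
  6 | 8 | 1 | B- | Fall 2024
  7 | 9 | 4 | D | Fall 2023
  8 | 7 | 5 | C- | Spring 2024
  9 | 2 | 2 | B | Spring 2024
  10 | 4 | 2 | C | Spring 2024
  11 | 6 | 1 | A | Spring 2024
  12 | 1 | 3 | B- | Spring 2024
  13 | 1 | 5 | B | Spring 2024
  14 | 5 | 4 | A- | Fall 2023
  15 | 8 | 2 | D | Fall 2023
SELECT year, COUNT(*) AS n FROM students GROUP BY year

Execution result:
year | n
1 | 3
2 | 1
3 | 3
4 | 2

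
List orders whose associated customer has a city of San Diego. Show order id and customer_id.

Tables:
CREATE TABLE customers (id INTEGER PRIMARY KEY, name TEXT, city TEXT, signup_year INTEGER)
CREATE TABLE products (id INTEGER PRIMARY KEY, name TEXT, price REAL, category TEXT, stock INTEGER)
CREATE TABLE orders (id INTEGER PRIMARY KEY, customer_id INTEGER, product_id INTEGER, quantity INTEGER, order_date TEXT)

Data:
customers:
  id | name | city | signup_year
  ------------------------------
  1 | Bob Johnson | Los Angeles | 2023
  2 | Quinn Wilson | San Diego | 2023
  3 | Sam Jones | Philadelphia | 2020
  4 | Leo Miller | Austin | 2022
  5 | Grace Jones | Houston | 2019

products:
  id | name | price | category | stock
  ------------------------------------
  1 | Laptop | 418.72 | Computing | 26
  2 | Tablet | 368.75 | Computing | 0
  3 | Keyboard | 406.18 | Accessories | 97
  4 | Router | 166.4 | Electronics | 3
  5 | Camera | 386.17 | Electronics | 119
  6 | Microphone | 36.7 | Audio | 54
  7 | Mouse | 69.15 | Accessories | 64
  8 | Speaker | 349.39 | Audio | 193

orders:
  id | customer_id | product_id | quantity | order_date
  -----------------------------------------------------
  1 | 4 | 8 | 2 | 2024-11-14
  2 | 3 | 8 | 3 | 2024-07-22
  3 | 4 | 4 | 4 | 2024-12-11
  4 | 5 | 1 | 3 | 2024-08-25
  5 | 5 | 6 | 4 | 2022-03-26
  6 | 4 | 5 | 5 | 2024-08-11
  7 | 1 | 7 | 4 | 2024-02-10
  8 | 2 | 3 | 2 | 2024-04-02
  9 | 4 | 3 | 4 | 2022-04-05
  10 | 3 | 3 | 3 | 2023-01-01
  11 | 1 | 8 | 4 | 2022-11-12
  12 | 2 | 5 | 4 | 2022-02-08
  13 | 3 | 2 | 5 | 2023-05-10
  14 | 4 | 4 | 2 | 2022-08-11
SELECT id, customer_id FROM orders WHERE customer_id IN (SELECT id FROM customers WHERE city = 'San Diego')

Execution result:
id | customer_id
8 | 2
12 | 2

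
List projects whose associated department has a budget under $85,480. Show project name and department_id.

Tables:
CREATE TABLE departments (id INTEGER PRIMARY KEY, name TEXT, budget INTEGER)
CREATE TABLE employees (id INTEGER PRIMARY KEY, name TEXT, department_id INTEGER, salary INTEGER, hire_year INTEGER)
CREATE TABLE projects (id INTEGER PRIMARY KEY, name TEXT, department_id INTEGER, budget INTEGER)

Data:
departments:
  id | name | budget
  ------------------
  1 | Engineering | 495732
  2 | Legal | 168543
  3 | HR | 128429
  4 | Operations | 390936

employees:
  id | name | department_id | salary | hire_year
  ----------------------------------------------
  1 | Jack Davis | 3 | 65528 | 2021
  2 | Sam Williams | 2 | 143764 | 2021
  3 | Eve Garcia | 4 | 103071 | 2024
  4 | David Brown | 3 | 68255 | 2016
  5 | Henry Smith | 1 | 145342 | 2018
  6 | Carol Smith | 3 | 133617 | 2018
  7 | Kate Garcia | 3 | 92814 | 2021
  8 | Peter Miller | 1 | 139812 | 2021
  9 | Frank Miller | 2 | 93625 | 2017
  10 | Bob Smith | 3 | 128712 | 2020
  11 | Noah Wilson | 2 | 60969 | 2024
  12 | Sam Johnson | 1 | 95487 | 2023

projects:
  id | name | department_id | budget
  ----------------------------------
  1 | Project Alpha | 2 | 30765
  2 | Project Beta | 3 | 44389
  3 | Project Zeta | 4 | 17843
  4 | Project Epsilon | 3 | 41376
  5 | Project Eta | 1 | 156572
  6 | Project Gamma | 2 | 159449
SELECT name, department_id FROM projects WHERE department_id IN (SELECT id FROM departments WHERE budget < 85480)

Execution result:
(no rows)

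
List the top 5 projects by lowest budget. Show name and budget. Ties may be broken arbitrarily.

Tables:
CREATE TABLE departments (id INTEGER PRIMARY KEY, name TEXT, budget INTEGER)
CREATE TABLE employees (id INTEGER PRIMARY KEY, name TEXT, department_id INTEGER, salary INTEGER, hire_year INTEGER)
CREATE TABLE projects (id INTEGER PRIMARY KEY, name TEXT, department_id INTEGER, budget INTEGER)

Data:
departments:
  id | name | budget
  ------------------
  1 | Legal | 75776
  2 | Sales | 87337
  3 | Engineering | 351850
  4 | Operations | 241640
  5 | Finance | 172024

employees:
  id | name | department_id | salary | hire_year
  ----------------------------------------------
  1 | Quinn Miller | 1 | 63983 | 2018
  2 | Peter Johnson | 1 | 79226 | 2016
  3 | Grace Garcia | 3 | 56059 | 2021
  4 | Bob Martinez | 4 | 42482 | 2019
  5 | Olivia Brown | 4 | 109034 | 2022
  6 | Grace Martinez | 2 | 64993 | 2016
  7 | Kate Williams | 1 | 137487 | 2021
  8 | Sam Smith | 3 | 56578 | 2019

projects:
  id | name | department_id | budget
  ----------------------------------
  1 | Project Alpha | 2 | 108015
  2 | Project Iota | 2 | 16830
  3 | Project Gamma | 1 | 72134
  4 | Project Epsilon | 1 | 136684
SELECT name, budget FROM projects ORDER BY budget ASC LIMIT 5

Execution result:
name | budget
Project Iota | 16830
Project Gamma | 72134
Project Alpha | 108015
Project Epsilon | 136684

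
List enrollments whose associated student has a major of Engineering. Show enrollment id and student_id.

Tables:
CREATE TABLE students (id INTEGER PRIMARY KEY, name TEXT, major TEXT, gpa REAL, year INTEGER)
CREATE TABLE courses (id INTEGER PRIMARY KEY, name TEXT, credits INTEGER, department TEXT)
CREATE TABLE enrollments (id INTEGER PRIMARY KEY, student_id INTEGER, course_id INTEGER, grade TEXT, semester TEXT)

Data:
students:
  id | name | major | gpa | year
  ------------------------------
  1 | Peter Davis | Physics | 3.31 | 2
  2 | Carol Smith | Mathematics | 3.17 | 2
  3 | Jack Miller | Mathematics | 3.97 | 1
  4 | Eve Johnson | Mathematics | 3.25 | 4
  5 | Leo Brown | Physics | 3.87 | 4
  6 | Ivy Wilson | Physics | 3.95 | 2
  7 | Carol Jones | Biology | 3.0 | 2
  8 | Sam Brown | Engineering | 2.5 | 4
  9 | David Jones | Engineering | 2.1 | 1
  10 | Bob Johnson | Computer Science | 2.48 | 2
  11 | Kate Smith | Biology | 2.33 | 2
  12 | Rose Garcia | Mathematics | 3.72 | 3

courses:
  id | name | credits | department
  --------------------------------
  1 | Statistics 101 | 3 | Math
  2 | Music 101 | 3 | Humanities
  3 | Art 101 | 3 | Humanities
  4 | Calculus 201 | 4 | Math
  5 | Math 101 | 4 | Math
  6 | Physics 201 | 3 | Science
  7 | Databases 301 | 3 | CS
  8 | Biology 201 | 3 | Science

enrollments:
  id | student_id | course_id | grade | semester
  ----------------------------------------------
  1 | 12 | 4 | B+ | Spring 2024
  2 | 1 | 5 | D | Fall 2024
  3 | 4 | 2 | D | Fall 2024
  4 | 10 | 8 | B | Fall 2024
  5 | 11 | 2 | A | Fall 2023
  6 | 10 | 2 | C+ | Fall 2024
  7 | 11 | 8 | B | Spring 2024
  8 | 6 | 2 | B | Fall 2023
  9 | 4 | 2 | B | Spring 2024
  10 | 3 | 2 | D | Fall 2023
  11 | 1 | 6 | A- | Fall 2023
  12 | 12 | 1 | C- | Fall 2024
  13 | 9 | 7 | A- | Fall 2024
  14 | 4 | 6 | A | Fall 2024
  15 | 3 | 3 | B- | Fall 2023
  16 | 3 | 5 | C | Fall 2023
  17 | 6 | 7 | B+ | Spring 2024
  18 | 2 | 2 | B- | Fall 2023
SELECT id, student_id FROM enrollments WHERE student_id IN (SELECT id FROM students WHERE major = 'Engineering')

Execution result:
id | student_id
13 | 9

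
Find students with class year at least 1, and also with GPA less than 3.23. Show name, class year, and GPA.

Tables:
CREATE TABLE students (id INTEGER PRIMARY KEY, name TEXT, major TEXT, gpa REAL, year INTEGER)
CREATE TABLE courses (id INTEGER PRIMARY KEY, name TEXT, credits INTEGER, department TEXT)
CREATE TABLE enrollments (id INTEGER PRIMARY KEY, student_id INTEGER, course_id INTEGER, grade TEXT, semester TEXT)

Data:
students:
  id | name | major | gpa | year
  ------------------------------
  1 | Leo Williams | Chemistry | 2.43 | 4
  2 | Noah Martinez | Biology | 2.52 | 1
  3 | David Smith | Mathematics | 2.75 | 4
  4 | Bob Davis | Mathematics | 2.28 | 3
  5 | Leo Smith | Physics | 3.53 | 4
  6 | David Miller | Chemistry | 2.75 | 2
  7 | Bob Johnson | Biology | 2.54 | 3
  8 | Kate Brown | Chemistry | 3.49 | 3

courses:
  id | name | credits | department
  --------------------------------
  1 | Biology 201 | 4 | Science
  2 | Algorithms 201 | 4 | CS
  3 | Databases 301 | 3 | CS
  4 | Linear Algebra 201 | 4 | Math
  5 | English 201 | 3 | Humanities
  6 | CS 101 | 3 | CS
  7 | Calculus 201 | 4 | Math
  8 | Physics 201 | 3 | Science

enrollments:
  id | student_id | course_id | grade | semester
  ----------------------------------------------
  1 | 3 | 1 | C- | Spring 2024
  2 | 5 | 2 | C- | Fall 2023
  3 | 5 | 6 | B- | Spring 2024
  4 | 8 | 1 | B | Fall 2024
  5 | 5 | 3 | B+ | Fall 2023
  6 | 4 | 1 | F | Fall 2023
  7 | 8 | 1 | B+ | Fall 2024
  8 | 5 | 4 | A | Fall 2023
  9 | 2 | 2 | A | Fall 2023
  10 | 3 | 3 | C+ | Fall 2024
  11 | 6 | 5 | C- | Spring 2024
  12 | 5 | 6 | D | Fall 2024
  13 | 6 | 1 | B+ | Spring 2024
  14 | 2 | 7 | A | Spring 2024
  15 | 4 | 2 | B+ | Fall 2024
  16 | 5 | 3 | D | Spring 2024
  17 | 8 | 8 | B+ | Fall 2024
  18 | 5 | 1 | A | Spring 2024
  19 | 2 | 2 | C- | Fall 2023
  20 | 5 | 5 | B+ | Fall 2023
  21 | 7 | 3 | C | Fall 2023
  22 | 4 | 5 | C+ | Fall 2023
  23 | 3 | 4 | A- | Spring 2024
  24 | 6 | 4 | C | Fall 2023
SELECT name, year, gpa FROM students WHERE year >= 1 AND gpa < 3.23

Execution result:
name | year | gpa
Leo Williams | 4 | 2.43
Noah Martinez | 1 | 2.52
David Smith | 4 | 2.75
Bob Davis | 3 | 2.28
David Miller | 2 | 2.75
Bob Johnson | 3 | 2.54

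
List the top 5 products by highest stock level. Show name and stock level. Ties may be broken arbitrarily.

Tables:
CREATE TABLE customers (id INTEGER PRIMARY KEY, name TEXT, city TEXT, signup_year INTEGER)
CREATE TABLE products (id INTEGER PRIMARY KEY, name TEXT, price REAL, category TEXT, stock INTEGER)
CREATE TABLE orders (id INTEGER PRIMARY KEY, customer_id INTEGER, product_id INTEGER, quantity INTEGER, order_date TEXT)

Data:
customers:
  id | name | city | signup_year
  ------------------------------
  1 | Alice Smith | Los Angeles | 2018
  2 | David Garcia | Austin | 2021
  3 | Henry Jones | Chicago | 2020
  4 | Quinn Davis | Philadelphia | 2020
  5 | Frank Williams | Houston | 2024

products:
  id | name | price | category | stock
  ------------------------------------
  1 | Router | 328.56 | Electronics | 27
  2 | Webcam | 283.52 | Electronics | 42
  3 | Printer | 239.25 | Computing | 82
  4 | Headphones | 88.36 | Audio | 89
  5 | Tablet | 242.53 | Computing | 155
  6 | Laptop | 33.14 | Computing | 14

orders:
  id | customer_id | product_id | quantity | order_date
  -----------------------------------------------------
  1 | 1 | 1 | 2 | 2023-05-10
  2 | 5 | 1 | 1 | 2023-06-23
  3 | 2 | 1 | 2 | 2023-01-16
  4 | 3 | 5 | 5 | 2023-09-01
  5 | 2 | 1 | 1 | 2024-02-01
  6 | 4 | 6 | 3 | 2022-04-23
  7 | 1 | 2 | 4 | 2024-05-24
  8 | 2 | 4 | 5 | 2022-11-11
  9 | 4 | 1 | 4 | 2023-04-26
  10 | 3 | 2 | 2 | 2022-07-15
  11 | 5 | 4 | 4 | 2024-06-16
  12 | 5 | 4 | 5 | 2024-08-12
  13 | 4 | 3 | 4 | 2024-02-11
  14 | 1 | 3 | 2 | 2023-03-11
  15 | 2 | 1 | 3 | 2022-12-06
SELECT name, stock FROM products ORDER BY stock DESC LIMIT 5

Execution result:
name | stock
Tablet | 155
Headphones | 89
Printer | 82
Webcam | 42
Router | 27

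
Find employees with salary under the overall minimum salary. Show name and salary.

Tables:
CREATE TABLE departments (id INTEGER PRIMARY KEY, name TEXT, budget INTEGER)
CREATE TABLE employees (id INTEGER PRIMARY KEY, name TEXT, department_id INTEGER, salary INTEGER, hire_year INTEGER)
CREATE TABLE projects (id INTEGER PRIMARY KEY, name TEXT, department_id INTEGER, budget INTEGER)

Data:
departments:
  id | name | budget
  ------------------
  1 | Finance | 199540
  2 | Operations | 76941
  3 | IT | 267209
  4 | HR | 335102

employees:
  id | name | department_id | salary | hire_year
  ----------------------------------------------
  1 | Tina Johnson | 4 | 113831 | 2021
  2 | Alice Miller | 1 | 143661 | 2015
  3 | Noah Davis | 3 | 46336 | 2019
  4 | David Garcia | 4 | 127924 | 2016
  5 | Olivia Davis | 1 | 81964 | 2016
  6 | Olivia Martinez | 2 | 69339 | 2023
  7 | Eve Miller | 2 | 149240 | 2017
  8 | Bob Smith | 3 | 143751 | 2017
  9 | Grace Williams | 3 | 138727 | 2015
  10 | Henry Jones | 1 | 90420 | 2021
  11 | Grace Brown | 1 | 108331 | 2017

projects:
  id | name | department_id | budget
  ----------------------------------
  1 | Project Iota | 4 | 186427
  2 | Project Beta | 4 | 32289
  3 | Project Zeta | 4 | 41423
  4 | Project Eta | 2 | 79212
SELECT name, salary FROM employees WHERE salary < (SELECT MIN(salary) FROM employees)

Execution result:
(no rows)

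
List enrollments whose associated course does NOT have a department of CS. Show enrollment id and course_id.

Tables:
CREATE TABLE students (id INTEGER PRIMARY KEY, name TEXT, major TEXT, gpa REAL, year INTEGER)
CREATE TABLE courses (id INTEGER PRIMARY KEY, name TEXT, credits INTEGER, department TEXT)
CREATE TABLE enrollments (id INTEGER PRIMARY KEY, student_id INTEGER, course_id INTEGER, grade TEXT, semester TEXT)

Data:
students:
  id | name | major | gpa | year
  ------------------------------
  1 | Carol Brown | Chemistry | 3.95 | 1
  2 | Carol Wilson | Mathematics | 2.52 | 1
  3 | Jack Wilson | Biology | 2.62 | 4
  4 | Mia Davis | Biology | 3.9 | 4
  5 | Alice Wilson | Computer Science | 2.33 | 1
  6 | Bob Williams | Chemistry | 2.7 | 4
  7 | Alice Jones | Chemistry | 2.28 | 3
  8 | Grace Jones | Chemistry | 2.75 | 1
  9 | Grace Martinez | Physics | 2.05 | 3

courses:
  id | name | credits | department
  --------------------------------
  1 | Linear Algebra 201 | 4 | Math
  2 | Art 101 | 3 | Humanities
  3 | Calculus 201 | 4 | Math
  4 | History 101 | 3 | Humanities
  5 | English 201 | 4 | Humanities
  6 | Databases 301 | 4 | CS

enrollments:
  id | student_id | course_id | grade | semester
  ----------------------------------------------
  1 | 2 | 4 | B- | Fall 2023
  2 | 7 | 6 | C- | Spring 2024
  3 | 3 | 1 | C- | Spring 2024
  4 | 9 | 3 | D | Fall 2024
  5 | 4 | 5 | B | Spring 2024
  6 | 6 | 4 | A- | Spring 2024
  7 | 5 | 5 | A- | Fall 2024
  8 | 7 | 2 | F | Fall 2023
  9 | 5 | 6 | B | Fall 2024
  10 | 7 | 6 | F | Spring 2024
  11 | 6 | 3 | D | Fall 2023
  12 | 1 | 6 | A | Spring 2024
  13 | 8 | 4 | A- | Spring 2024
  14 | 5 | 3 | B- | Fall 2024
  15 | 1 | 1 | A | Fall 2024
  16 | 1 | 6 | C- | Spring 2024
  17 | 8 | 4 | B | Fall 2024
SELECT id, course_id FROM enrollments WHERE course_id NOT IN (SELECT id FROM courses WHERE department = 'CS')

Execution result:
id | course_id
1 | 4
3 | 1
4 | 3
5 | 5
6 | 4
7 | 5
8 | 2
11 | 3
13 | 4
14 | 3
15 | 1
17 | 4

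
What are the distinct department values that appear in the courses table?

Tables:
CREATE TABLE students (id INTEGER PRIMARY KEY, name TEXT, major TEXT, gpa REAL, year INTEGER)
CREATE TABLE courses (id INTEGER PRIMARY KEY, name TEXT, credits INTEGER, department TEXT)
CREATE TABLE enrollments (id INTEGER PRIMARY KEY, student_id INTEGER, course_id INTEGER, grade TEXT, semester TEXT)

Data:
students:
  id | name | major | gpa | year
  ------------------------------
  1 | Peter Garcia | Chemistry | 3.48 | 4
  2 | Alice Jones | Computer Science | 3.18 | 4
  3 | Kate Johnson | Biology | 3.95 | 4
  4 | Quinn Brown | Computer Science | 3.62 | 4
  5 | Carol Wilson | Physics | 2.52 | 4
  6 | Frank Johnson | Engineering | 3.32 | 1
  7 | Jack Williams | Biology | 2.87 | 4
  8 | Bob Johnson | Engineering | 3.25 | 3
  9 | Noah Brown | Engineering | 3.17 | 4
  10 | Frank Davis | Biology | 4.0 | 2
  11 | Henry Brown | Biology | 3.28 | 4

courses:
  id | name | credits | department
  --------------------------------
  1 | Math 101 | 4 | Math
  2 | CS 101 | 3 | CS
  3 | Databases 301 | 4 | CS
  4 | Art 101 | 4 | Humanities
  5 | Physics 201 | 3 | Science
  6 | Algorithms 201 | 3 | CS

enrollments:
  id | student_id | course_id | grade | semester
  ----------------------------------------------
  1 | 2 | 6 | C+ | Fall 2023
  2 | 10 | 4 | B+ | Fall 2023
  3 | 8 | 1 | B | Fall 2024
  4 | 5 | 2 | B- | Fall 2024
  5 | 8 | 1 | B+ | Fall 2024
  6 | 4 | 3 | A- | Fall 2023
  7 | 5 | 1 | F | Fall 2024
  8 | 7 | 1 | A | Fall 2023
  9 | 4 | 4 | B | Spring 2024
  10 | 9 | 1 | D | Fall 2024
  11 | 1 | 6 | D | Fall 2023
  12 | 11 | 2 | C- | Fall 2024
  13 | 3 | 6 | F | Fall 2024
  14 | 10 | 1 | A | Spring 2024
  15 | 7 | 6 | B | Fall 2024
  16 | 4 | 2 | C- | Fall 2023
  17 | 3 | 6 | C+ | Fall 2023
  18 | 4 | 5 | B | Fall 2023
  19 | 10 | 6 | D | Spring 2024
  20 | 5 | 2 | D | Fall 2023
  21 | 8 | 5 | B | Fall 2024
SELECT DISTINCT department FROM courses

Execution result:
department
Math
CS
Humanities
Science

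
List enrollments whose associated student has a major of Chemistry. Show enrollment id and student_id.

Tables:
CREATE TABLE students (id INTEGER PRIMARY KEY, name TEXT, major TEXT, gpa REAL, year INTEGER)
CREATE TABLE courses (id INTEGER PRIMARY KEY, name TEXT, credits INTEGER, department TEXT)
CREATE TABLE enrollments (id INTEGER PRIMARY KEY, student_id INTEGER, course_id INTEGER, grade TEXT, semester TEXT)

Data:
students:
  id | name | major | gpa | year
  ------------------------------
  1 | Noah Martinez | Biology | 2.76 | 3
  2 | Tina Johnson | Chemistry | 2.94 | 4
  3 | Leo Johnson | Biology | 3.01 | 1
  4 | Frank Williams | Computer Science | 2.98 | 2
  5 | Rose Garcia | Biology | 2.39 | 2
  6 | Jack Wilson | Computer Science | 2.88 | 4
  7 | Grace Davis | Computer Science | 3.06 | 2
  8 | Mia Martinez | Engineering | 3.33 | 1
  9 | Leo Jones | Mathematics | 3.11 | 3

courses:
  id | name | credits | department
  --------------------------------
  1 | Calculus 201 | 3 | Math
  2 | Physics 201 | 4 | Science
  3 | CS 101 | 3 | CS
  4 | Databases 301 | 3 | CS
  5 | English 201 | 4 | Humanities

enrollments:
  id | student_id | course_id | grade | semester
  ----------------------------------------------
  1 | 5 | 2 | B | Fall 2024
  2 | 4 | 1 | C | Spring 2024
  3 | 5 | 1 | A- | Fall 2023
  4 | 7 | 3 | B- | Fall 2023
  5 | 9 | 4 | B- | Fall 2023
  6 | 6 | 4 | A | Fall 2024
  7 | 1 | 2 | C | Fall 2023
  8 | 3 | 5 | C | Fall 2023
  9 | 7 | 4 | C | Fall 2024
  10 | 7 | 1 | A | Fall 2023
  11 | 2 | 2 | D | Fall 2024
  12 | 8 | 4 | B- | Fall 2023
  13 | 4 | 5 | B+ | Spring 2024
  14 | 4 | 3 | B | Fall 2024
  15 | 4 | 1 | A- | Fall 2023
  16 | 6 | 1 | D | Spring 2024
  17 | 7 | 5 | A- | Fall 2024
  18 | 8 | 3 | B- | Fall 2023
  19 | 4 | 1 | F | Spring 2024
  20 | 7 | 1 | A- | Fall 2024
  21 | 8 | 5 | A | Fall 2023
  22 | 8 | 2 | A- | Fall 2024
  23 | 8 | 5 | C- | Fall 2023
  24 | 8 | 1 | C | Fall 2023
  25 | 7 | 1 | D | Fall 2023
SELECT id, student_id FROM enrollments WHERE student_id IN (SELECT id FROM students WHERE major = 'Chemistry')

Execution result:
id | student_id
11 | 2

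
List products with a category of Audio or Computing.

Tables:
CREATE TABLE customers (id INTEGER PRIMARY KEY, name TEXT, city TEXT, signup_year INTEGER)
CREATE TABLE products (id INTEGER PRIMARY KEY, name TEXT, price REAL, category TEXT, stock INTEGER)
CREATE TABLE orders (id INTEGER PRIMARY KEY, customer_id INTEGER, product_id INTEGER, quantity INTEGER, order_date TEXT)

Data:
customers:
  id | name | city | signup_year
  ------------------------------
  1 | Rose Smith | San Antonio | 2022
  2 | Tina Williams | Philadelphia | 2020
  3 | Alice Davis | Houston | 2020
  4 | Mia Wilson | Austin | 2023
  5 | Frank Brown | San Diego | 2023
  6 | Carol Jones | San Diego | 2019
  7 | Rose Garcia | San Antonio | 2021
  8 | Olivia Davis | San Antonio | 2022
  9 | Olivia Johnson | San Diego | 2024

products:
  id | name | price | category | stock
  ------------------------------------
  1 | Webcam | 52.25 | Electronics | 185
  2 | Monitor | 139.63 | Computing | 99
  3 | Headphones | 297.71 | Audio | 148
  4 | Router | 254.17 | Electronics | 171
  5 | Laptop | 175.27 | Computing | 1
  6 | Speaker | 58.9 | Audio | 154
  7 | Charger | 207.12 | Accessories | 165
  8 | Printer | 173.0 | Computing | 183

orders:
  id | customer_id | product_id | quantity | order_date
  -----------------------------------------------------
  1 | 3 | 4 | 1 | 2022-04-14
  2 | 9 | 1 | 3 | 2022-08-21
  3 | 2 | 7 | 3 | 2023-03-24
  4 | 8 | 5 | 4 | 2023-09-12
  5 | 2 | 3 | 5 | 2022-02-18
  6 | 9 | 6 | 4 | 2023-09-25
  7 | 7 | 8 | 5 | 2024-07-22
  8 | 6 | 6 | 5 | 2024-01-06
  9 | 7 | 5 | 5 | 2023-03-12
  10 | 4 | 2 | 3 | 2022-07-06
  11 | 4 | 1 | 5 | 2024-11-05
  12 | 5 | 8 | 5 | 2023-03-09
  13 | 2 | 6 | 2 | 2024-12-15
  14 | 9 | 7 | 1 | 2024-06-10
SELECT name, category FROM products WHERE category IN ('Audio', 'Computing')

Execution result:
name | category
Monitor | Computing
Headphones | Audio
Laptop | Computing
Speaker | Audio
Printer | Computing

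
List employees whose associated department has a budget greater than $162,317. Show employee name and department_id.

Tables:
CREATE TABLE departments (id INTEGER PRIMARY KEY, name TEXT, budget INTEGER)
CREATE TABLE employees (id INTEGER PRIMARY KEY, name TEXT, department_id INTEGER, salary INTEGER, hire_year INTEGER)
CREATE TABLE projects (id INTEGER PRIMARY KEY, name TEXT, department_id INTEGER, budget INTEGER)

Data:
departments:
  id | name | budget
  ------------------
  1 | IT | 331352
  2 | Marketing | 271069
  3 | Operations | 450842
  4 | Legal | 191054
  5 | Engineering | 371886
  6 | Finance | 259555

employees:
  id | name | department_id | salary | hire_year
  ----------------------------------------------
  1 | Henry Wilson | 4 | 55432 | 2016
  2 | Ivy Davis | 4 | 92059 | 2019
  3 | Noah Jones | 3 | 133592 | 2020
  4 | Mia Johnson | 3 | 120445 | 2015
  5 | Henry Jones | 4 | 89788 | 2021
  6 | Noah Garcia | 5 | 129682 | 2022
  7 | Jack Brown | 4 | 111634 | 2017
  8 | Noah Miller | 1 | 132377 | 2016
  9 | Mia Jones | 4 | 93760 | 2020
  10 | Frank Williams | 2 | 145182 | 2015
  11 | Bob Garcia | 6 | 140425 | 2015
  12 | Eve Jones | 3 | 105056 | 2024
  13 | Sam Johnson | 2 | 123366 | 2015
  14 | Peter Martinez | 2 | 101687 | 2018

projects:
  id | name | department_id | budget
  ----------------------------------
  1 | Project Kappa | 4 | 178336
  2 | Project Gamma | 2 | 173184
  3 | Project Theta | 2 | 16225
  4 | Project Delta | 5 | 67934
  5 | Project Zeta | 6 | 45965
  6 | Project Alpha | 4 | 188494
SELECT name, department_id FROM employees WHERE department_id IN (SELECT id FROM departments WHERE budget > 162317)

Execution result:
name | department_id
Henry Wilson | 4
Ivy Davis | 4
Noah Jones | 3
Mia Johnson | 3
Henry Jones | 4
Noah Garcia | 5
Jack Brown | 4
Noah Miller | 1
Mia Jones | 4
Frank Williams | 2
Bob Garcia | 6
Eve Jones | 3
Sam Johnson | 2
Peter Martinez | 2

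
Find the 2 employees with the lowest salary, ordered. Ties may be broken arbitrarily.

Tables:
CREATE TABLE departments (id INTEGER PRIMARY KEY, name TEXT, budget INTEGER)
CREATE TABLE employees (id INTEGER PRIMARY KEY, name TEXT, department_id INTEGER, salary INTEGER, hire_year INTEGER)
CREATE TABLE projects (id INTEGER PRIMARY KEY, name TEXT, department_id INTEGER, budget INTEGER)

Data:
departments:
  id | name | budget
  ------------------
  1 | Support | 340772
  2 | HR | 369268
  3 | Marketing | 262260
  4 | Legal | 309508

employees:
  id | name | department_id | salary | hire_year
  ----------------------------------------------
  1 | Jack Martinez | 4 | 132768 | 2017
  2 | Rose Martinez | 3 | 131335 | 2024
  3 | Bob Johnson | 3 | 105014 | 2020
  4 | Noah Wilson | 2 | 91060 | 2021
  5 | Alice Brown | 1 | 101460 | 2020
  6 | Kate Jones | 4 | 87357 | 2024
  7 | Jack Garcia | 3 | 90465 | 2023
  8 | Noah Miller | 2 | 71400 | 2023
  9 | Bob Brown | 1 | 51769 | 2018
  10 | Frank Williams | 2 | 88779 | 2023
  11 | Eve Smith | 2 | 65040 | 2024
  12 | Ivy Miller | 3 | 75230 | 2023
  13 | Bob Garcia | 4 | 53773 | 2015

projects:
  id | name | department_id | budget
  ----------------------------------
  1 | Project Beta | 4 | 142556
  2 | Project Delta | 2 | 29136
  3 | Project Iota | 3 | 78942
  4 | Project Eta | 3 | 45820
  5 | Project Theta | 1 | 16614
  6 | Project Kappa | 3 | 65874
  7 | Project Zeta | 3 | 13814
SELECT name, salary FROM employees ORDER BY salary ASC LIMIT 2

Execution result:
name | salary
Bob Brown | 51769
Bob Garcia | 53773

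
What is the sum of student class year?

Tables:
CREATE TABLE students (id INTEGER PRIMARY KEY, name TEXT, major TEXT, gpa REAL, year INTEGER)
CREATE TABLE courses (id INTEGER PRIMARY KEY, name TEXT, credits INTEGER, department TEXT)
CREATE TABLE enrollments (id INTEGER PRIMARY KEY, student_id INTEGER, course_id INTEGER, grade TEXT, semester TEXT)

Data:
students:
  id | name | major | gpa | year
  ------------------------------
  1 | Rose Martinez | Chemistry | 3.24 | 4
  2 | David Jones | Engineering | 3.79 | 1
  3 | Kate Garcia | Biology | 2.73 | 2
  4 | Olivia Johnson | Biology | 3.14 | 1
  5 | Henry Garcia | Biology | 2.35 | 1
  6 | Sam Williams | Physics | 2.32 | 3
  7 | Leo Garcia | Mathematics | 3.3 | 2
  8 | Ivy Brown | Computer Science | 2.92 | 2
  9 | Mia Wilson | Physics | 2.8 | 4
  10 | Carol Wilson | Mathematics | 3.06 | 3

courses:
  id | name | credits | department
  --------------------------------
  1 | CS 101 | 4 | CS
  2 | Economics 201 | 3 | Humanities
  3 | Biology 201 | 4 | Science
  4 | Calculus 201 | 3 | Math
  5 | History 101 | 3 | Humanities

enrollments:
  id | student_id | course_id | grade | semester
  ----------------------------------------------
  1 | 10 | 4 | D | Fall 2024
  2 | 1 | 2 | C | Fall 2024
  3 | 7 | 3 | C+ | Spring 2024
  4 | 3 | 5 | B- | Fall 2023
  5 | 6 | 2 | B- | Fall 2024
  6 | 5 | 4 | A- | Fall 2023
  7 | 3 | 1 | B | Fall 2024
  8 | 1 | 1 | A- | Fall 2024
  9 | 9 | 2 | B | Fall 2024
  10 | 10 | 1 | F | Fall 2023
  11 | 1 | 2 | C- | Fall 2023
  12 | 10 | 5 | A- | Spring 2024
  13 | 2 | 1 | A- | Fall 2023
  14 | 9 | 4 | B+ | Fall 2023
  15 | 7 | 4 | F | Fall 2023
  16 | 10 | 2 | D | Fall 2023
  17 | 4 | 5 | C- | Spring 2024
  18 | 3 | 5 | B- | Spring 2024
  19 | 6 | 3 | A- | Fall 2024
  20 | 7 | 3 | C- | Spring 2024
SELECT SUM(year) FROM students

Execution result:
23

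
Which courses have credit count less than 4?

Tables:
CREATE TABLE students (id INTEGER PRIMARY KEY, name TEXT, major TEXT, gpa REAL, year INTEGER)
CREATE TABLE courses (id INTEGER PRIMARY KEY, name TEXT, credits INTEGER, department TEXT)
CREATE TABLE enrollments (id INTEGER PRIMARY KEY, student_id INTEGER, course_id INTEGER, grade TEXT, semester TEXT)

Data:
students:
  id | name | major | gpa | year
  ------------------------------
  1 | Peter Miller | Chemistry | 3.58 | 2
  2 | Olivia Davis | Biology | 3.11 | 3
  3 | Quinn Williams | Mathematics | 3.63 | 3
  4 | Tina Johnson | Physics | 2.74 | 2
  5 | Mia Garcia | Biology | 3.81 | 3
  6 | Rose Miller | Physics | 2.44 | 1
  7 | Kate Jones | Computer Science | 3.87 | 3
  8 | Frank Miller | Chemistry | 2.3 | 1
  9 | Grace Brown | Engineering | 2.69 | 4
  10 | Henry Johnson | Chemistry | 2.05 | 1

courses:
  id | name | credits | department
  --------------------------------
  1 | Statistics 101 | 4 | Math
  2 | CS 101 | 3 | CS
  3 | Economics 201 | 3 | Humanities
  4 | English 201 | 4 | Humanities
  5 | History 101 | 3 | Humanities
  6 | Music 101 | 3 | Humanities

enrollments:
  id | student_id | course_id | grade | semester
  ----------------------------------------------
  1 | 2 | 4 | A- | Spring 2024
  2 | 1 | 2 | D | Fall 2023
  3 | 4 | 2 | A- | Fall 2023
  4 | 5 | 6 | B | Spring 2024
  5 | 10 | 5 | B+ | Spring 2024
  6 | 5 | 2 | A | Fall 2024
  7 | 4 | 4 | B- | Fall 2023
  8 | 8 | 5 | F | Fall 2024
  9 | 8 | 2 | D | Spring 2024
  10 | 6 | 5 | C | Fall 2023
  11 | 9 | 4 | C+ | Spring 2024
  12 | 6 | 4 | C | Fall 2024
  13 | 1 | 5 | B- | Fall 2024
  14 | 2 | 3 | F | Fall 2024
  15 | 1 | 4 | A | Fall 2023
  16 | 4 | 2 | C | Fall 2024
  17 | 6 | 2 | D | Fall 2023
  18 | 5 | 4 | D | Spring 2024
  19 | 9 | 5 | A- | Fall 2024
SELECT name, credits FROM courses WHERE credits < 4

Execution result:
name | credits
CS 101 | 3
Economics 201 | 3
History 101 | 3
Music 101 | 3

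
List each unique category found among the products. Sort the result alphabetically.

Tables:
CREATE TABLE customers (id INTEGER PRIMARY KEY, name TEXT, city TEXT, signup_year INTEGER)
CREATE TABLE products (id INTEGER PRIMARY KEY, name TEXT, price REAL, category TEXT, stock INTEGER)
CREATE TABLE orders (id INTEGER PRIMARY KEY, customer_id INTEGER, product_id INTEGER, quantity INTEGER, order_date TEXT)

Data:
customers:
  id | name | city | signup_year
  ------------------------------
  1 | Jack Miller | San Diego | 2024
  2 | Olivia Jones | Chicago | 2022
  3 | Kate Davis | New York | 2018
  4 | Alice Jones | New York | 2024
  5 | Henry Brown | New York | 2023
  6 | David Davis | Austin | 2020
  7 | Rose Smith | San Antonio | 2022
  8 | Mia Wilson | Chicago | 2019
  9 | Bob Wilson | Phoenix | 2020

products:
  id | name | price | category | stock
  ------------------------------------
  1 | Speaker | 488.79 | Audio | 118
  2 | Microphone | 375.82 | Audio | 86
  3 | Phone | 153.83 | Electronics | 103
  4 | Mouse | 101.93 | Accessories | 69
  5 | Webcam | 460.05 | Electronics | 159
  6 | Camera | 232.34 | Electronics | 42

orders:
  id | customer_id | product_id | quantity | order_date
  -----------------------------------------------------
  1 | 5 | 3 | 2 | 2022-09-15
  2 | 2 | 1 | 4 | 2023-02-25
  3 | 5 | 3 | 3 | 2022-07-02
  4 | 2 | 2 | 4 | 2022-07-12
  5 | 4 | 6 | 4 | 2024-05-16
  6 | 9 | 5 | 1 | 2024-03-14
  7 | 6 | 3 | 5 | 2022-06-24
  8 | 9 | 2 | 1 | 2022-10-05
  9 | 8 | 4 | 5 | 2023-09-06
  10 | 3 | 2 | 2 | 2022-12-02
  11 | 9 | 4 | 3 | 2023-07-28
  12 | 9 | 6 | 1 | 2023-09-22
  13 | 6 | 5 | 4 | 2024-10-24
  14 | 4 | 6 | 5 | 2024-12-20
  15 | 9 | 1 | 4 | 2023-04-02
SELECT DISTINCT category FROM products ORDER BY category

Execution result:
category
Accessories
Audio
Electronics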